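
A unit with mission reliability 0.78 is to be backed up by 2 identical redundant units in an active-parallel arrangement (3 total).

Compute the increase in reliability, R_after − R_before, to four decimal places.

0.2094

R_before = 0.78
R_after = 1 − (1 − 0.78)^3 = 0.9894
ΔR = 0.9894 − 0.78 = 0.2094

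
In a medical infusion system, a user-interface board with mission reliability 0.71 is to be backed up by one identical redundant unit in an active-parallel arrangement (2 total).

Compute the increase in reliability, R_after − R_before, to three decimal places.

0.206

R_before = 0.71
R_after = 1 − (1 − 0.71)^2 = 0.916
ΔR = 0.916 − 0.71 = 0.206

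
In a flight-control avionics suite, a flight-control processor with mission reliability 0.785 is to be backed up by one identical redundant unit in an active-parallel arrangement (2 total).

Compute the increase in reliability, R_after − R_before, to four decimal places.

0.1688

R_before = 0.785
R_after = 1 − (1 − 0.785)^2 = 0.9538
ΔR = 0.9538 − 0.785 = 0.1688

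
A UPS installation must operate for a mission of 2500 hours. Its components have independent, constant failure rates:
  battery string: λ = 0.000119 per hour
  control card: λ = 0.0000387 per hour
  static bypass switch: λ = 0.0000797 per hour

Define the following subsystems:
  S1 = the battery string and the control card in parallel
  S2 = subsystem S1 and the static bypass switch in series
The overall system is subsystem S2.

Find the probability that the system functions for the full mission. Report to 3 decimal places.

R(battery string) = exp(−0.000119 × 2500) = 0.74267
R(control card) = exp(−0.0000387 × 2500) = 0.90778
R(static bypass switch) = exp(−0.0000797 × 2500) = 0.81935
Parallel (battery string and control card): 1 − (1 − 0.74267)(1 − 0.90778) = 0.97627
Series ([0.97627] and static bypass switch): 0.97627 × 0.81935 = 0.800

0.800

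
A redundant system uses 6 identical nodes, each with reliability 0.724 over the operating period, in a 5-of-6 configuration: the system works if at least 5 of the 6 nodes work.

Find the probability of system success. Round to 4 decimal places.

R = Σ_{i=5}^{6} C(6,i) p^i (1−p)^{6−i} with p = 0.724
C(6,5)·0.724^5·0.276^1 = 0.329422
C(6,6)·0.724^6·0.276^0 = 0.144023
Sum = 0.4734

0.4734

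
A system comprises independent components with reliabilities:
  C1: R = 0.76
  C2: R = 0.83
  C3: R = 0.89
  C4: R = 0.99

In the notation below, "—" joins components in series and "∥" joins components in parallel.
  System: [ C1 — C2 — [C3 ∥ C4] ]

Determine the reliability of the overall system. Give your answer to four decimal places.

0.6301

Parallel (C3 and C4): 1 − (1 − 0.890000)(1 − 0.990000) = 0.998900
Series (C1, C2, and [0.998900]): 0.760000 × 0.830000 × 0.998900 = 0.6301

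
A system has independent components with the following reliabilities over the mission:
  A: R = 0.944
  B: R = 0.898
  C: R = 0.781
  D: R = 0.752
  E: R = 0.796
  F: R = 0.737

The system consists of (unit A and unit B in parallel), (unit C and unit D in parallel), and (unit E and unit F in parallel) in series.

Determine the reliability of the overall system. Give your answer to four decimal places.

0.8898

Parallel (A and B): 1 − (1 − 0.944000)(1 − 0.898000) = 0.994288
Parallel (C and D): 1 − (1 − 0.781000)(1 − 0.752000) = 0.945688
Parallel (E and F): 1 − (1 − 0.796000)(1 − 0.737000) = 0.946348
Series ([0.994288], [0.945688], and [0.946348]): 0.994288 × 0.945688 × 0.946348 = 0.8898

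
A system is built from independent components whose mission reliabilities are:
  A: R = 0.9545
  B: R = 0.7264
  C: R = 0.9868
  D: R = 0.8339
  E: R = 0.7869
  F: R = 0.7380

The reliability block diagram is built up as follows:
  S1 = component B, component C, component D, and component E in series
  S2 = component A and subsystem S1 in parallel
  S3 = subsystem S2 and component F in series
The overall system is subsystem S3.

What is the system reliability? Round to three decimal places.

Series (B, C, D, and E): 0.72640 × 0.98680 × 0.83390 × 0.78690 = 0.47037
Parallel (A and [0.47037]): 1 − (1 − 0.95450)(1 − 0.47037) = 0.97590
Series ([0.97590] and F): 0.97590 × 0.73800 = 0.720

0.720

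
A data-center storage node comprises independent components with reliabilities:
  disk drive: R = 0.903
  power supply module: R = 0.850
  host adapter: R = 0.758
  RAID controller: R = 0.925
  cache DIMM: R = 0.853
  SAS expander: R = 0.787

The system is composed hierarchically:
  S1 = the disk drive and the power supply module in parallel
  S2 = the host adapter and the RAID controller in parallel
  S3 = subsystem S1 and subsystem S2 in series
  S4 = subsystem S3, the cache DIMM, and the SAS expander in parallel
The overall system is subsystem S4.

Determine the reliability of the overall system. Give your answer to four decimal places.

Parallel (disk drive and power supply module): 1 − (1 − 0.903000)(1 − 0.850000) = 0.985450
Parallel (host adapter and RAID controller): 1 − (1 − 0.758000)(1 − 0.925000) = 0.981850
Series ([0.985450] and [0.981850]): 0.985450 × 0.981850 = 0.967564
Parallel ([0.967564], cache DIMM, and SAS expander): 1 − (1 − 0.967564)(1 − 0.853000)(1 − 0.787000) = 0.9990

0.9990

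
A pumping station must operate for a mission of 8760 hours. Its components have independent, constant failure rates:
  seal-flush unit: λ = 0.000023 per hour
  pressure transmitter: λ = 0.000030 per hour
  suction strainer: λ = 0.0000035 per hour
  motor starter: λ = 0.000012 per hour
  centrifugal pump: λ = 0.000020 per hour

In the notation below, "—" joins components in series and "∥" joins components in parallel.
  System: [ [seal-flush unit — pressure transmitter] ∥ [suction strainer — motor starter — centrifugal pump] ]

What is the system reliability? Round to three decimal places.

R(seal-flush unit) = exp(−0.000023 × 8760) = 0.81752
R(pressure transmitter) = exp(−0.000030 × 8760) = 0.76890
R(suction strainer) = exp(−0.0000035 × 8760) = 0.96981
R(motor starter) = exp(−0.000012 × 8760) = 0.90022
R(centrifugal pump) = exp(−0.000020 × 8760) = 0.83929
Series (seal-flush unit and pressure transmitter): 0.81752 × 0.76890 = 0.62859
Series (suction strainer, motor starter, and centrifugal pump): 0.96981 × 0.90022 × 0.83929 = 0.73274
Parallel ([0.62859] and [0.73274]): 1 − (1 − 0.62859)(1 − 0.73274) = 0.901

0.901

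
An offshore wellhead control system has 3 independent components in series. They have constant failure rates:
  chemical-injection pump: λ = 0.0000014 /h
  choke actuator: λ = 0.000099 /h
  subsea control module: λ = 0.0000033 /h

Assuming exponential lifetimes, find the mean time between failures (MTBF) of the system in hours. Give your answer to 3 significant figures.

9640

Series of exponential components: λ_sys = Σ λ_i
λ_sys = 0.0000014 + 0.000099 + 0.0000033 = 1.0370e-04 /h
MTBF = 1 / λ_sys = 9640 h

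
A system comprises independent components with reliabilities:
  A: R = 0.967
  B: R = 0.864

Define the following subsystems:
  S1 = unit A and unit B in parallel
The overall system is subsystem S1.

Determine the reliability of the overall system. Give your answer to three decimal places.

0.996

Parallel (A and B): 1 − (1 − 0.96700)(1 − 0.86400) = 0.996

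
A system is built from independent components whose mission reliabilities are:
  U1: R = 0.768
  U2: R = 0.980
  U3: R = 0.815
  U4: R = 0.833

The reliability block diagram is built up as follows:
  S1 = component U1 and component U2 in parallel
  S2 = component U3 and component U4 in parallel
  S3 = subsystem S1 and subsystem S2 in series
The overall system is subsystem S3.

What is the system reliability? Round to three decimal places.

Parallel (U1 and U2): 1 − (1 − 0.76800)(1 − 0.98000) = 0.99536
Parallel (U3 and U4): 1 − (1 − 0.81500)(1 − 0.83300) = 0.96911
Series ([0.99536] and [0.96911]): 0.99536 × 0.96911 = 0.965

0.965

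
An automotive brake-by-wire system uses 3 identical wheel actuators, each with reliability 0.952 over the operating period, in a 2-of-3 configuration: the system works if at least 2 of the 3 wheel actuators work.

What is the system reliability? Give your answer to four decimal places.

R = Σ_{i=2}^{3} C(3,i) p^i (1−p)^{3−i} with p = 0.952
C(3,2)·0.952^2·0.048^1 = 0.130508
C(3,3)·0.952^3·0.048^0 = 0.862801
Sum = 0.9933

0.9933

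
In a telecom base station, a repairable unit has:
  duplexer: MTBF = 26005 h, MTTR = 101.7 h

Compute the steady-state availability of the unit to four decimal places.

A(duplexer) = MTBF/(MTBF+MTTR) = 26005/(26005+101.7) = 0.9961

0.9961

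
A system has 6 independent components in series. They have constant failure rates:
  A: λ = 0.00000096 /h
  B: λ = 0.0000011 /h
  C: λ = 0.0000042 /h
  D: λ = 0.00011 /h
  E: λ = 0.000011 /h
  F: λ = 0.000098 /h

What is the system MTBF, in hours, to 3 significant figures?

4440

Series of exponential components: λ_sys = Σ λ_i
λ_sys = 0.00000096 + 0.0000011 + 0.0000042 + 0.00011 + 0.000011 + 0.000098 = 2.2526e-04 /h
MTBF = 1 / λ_sys = 4440 h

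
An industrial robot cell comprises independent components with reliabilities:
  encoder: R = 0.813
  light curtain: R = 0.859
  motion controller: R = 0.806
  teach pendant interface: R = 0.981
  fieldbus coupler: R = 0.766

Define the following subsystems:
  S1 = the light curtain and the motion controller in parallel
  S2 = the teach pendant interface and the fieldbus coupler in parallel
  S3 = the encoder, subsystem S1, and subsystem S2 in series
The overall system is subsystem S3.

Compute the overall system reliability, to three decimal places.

0.787

Parallel (light curtain and motion controller): 1 − (1 − 0.85900)(1 − 0.80600) = 0.97265
Parallel (teach pendant interface and fieldbus coupler): 1 − (1 − 0.98100)(1 − 0.76600) = 0.99555
Series (encoder, [0.97265], and [0.99555]): 0.81300 × 0.97265 × 0.99555 = 0.787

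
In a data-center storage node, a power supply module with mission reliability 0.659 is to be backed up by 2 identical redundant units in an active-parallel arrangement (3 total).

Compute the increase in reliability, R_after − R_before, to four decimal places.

0.3013

R_before = 0.659
R_after = 1 − (1 − 0.659)^3 = 0.9603
ΔR = 0.9603 − 0.659 = 0.3013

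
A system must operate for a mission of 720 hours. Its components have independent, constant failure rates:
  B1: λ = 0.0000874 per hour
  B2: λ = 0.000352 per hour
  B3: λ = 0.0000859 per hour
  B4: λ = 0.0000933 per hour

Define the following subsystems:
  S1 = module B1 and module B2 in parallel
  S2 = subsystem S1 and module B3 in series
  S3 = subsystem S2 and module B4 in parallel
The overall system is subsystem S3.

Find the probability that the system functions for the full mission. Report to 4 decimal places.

0.9953

R(B1) = exp(−0.0000874 × 720) = 0.939011
R(B2) = exp(−0.000352 × 720) = 0.776126
R(B3) = exp(−0.0000859 × 720) = 0.940026
R(B4) = exp(−0.0000933 × 720) = 0.935031
Parallel (B1 and B2): 1 − (1 − 0.939011)(1 − 0.776126) = 0.986346
Series ([0.986346] and B3): 0.986346 × 0.940026 = 0.927191
Parallel ([0.927191] and B4): 1 − (1 − 0.927191)(1 − 0.935031) = 0.9953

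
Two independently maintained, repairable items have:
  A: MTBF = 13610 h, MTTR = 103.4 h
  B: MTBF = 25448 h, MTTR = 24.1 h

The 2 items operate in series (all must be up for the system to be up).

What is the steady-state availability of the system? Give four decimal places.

A(A) = MTBF/(MTBF+MTTR) = 13610/(13610+103.4) = 0.992460
A(B) = MTBF/(MTBF+MTTR) = 25448/(25448+24.1) = 0.999054
Series availability: 0.992460 × 0.999054 = 0.9915

0.9915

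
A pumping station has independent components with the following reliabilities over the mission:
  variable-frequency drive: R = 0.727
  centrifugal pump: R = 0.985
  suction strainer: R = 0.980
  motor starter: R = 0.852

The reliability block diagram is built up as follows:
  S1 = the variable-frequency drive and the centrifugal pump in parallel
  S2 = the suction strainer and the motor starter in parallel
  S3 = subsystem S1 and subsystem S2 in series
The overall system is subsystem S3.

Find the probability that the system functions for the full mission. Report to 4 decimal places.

Parallel (variable-frequency drive and centrifugal pump): 1 − (1 − 0.727000)(1 − 0.985000) = 0.995905
Parallel (suction strainer and motor starter): 1 − (1 − 0.980000)(1 − 0.852000) = 0.997040
Series ([0.995905] and [0.997040]): 0.995905 × 0.997040 = 0.9930

0.9930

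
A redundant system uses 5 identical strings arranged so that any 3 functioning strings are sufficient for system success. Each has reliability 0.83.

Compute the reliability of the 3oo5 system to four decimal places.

R = Σ_{i=3}^{5} C(5,i) p^i (1−p)^{5−i} with p = 0.83
C(5,3)·0.83^3·0.17^2 = 0.165246
C(5,4)·0.83^4·0.17^1 = 0.403396
C(5,5)·0.83^5·0.17^0 = 0.393904
Sum = 0.9625

0.9625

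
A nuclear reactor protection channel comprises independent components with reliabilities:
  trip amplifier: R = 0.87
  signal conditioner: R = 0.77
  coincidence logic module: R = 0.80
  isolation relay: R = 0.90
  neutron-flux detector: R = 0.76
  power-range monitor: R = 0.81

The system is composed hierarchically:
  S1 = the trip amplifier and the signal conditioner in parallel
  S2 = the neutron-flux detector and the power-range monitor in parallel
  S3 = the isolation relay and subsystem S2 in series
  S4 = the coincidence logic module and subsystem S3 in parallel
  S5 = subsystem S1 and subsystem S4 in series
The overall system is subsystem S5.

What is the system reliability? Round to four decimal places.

0.9427

Parallel (trip amplifier and signal conditioner): 1 − (1 − 0.870000)(1 − 0.770000) = 0.970100
Parallel (neutron-flux detector and power-range monitor): 1 − (1 − 0.760000)(1 − 0.810000) = 0.954400
Series (isolation relay and [0.954400]): 0.900000 × 0.954400 = 0.858960
Parallel (coincidence logic module and [0.858960]): 1 − (1 − 0.800000)(1 − 0.858960) = 0.971792
Series ([0.970100] and [0.971792]): 0.970100 × 0.971792 = 0.9427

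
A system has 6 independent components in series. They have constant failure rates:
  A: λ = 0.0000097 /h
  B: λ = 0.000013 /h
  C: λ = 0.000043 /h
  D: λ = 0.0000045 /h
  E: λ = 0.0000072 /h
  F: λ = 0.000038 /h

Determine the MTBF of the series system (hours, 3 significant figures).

8670

Series of exponential components: λ_sys = Σ λ_i
λ_sys = 0.0000097 + 0.000013 + 0.000043 + 0.0000045 + 0.0000072 + 0.000038 = 1.1540e-04 /h
MTBF = 1 / λ_sys = 8670 h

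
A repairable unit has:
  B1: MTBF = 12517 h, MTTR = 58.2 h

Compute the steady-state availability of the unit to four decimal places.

A(B1) = MTBF/(MTBF+MTTR) = 12517/(12517+58.2) = 0.9954

0.9954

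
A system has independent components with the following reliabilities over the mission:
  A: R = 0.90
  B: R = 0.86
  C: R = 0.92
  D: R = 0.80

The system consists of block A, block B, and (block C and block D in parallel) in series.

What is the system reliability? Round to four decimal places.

Parallel (C and D): 1 − (1 − 0.920000)(1 − 0.800000) = 0.984000
Series (A, B, and [0.984000]): 0.900000 × 0.860000 × 0.984000 = 0.7616

0.7616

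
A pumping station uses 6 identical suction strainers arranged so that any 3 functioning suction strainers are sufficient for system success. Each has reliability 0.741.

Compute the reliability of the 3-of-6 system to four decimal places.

0.9575

R = Σ_{i=3}^{6} C(6,i) p^i (1−p)^{6−i} with p = 0.741
C(6,3)·0.741^3·0.259^3 = 0.141379
C(6,4)·0.741^4·0.259^2 = 0.303364
C(6,5)·0.741^5·0.259^1 = 0.347170
C(6,6)·0.741^6·0.259^0 = 0.165542
Sum = 0.9575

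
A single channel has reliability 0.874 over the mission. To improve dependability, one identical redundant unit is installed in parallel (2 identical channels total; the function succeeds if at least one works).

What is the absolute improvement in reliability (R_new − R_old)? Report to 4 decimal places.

0.1101

R_before = 0.874
R_after = 1 − (1 − 0.874)^2 = 0.9841
ΔR = 0.9841 − 0.874 = 0.1101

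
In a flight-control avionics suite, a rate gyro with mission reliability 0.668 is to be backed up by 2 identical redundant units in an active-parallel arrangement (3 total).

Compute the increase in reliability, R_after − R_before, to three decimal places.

R_before = 0.668
R_after = 1 − (1 − 0.668)^3 = 0.963
ΔR = 0.963 − 0.668 = 0.295

0.295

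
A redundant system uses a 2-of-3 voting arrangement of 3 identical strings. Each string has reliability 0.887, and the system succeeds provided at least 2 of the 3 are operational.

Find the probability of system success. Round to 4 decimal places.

0.9646

R = Σ_{i=2}^{3} C(3,i) p^i (1−p)^{3−i} with p = 0.887
C(3,2)·0.887^2·0.113^1 = 0.266715
C(3,3)·0.887^3·0.113^0 = 0.697864
Sum = 0.9646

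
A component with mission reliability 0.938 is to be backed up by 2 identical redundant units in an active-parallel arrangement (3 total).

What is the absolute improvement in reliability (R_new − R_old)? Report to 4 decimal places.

0.0618

R_before = 0.938
R_after = 1 − (1 − 0.938)^3 = 0.9998
ΔR = 0.9998 − 0.938 = 0.0618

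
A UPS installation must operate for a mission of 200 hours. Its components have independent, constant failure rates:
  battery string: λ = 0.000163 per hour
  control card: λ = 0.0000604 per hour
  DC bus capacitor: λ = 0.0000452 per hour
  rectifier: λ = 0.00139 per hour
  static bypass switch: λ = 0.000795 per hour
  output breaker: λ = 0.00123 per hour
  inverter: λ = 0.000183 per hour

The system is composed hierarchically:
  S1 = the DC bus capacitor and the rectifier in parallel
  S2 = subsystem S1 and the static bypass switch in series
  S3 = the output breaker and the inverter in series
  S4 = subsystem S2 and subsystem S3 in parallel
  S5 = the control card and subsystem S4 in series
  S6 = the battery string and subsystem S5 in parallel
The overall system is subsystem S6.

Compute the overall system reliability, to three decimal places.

0.998

R(battery string) = exp(−0.000163 × 200) = 0.96793
R(control card) = exp(−0.0000604 × 200) = 0.98799
R(DC bus capacitor) = exp(−0.0000452 × 200) = 0.99100
R(rectifier) = exp(−0.00139 × 200) = 0.75730
R(static bypass switch) = exp(−0.000795 × 200) = 0.85300
R(output breaker) = exp(−0.00123 × 200) = 0.78192
R(inverter) = exp(−0.000183 × 200) = 0.96406
Parallel (DC bus capacitor and rectifier): 1 − (1 − 0.99100)(1 − 0.75730) = 0.99782
Series ([0.99782] and static bypass switch): 0.99782 × 0.85300 = 0.85114
Series (output breaker and inverter): 0.78192 × 0.96406 = 0.75382
Parallel ([0.85114] and [0.75382]): 1 − (1 − 0.85114)(1 − 0.75382) = 0.96335
Series (control card and [0.96335]): 0.98799 × 0.96335 = 0.95178
Parallel (battery string and [0.95178]): 1 − (1 − 0.96793)(1 − 0.95178) = 0.998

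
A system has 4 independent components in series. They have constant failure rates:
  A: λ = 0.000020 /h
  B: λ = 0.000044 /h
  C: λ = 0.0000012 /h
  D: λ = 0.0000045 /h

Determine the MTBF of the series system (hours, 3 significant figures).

14300

Series of exponential components: λ_sys = Σ λ_i
λ_sys = 0.000020 + 0.000044 + 0.0000012 + 0.0000045 = 6.9700e-05 /h
MTBF = 1 / λ_sys = 14300 h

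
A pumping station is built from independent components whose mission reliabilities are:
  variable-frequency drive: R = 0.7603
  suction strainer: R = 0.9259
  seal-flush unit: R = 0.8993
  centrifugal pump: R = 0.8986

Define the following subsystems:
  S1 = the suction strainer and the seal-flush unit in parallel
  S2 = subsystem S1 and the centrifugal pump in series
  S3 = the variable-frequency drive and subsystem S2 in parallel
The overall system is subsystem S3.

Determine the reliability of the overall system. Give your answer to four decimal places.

Parallel (suction strainer and seal-flush unit): 1 − (1 − 0.925900)(1 − 0.899300) = 0.992538
Series ([0.992538] and centrifugal pump): 0.992538 × 0.898600 = 0.891895
Parallel (variable-frequency drive and [0.891895]): 1 − (1 − 0.760300)(1 − 0.891895) = 0.9741

0.9741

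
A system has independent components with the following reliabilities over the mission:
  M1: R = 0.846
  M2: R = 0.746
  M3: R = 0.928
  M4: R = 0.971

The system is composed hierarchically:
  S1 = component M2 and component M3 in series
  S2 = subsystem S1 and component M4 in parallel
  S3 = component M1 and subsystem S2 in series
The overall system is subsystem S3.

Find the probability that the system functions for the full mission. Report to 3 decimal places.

0.838

Series (M2 and M3): 0.74600 × 0.92800 = 0.69229
Parallel ([0.69229] and M4): 1 − (1 − 0.69229)(1 − 0.97100) = 0.99108
Series (M1 and [0.99108]): 0.84600 × 0.99108 = 0.838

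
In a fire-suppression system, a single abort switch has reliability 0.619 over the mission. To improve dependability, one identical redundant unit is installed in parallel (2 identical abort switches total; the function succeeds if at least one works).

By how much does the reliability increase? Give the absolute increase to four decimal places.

0.2358

R_before = 0.619
R_after = 1 − (1 − 0.619)^2 = 0.8548
ΔR = 0.8548 − 0.619 = 0.2358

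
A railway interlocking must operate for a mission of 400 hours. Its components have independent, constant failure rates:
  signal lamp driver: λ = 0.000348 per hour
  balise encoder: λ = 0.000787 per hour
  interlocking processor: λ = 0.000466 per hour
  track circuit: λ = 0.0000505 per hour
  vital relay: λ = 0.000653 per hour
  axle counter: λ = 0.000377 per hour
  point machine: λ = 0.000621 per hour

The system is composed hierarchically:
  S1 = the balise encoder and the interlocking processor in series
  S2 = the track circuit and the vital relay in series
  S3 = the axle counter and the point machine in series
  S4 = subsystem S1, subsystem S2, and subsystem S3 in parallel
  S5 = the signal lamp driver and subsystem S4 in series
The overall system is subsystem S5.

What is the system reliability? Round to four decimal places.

R(signal lamp driver) = exp(−0.000348 × 400) = 0.870054
R(balise encoder) = exp(−0.000787 × 400) = 0.729935
R(interlocking processor) = exp(−0.000466 × 400) = 0.829942
R(track circuit) = exp(−0.0000505 × 400) = 0.980003
R(vital relay) = exp(−0.000653 × 400) = 0.770127
R(axle counter) = exp(−0.000377 × 400) = 0.860020
R(point machine) = exp(−0.000621 × 400) = 0.780048
Series (balise encoder and interlocking processor): 0.729935 × 0.829942 = 0.605804
Series (track circuit and vital relay): 0.980003 × 0.770127 = 0.754727
Series (axle counter and point machine): 0.860020 × 0.780048 = 0.670857
Parallel ([0.605804], [0.754727], and [0.670857]): 1 − (1 − 0.605804)(1 − 0.754727)(1 − 0.670857) = 0.968177
Series (signal lamp driver and [0.968177]): 0.870054 × 0.968177 = 0.8424

0.8424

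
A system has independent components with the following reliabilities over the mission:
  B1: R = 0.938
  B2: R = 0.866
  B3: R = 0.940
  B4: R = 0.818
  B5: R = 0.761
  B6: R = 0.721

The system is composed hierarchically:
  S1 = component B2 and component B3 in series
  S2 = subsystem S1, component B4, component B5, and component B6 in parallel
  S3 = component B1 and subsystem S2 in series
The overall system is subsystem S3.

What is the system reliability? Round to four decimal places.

0.9359

Series (B2 and B3): 0.866000 × 0.940000 = 0.814040
Parallel ([0.814040], B4, B5, and B6): 1 − (1 − 0.814040)(1 − 0.818000)(1 − 0.761000)(1 − 0.721000) = 0.997743
Series (B1 and [0.997743]): 0.938000 × 0.997743 = 0.9359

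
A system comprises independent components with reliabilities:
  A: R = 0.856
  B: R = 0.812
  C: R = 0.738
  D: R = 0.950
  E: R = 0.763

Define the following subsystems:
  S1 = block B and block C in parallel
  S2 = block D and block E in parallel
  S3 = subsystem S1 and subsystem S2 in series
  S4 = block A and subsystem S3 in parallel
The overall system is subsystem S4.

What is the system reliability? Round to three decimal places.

Parallel (B and C): 1 − (1 − 0.81200)(1 − 0.73800) = 0.95074
Parallel (D and E): 1 − (1 − 0.95000)(1 − 0.76300) = 0.98815
Series ([0.95074] and [0.98815]): 0.95074 × 0.98815 = 0.93947
Parallel (A and [0.93947]): 1 − (1 − 0.85600)(1 − 0.93947) = 0.991

0.991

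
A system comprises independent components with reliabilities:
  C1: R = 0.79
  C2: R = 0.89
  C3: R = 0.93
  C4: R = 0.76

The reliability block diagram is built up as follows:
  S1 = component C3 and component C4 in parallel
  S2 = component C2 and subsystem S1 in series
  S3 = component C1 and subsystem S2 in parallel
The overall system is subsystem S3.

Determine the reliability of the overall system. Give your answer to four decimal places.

Parallel (C3 and C4): 1 − (1 − 0.930000)(1 − 0.760000) = 0.983200
Series (C2 and [0.983200]): 0.890000 × 0.983200 = 0.875048
Parallel (C1 and [0.875048]): 1 − (1 − 0.790000)(1 − 0.875048) = 0.9738

0.9738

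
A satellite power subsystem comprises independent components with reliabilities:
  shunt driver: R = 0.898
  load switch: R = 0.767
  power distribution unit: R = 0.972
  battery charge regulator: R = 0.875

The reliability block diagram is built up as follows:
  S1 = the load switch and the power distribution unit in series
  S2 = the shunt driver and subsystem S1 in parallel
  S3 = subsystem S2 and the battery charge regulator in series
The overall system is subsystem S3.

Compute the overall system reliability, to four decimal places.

0.8523

Series (load switch and power distribution unit): 0.767000 × 0.972000 = 0.745524
Parallel (shunt driver and [0.745524]): 1 − (1 − 0.898000)(1 − 0.745524) = 0.974043
Series ([0.974043] and battery charge regulator): 0.974043 × 0.875000 = 0.8523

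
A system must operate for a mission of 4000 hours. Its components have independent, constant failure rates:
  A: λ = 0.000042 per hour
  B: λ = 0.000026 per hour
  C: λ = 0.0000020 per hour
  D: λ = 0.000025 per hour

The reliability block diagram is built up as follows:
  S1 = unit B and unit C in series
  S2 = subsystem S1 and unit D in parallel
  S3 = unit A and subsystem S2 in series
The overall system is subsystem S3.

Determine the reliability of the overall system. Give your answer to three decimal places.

R(A) = exp(−0.000042 × 4000) = 0.84535
R(B) = exp(−0.000026 × 4000) = 0.90123
R(C) = exp(−0.0000020 × 4000) = 0.99203
R(D) = exp(−0.000025 × 4000) = 0.90484
Series (B and C): 0.90123 × 0.99203 = 0.89405
Parallel ([0.89405] and D): 1 − (1 − 0.89405)(1 − 0.90484) = 0.98992
Series (A and [0.98992]): 0.84535 × 0.98992 = 0.837

0.837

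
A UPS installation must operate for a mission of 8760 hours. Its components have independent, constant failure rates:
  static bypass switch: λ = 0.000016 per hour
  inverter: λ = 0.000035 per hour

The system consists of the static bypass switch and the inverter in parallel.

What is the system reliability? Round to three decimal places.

0.965

R(static bypass switch) = exp(−0.000016 × 8760) = 0.86922
R(inverter) = exp(−0.000035 × 8760) = 0.73594
Parallel (static bypass switch and inverter): 1 − (1 − 0.86922)(1 − 0.73594) = 0.965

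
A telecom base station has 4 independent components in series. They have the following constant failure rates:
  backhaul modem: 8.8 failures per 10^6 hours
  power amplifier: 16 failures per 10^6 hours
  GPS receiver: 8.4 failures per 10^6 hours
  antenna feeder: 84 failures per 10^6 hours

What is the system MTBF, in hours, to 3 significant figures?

Series of exponential components: λ_sys = Σ λ_i
λ_sys = 0.0000088 + 0.000016 + 0.0000084 + 0.000084 = 1.1720e-04 /h
MTBF = 1 / λ_sys = 8530 h

8530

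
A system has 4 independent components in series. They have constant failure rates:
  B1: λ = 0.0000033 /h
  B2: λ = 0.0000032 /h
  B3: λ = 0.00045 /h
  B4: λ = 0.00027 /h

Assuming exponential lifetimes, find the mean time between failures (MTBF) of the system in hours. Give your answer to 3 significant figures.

1380

Series of exponential components: λ_sys = Σ λ_i
λ_sys = 0.0000033 + 0.0000032 + 0.00045 + 0.00027 = 7.2650e-04 /h
MTBF = 1 / λ_sys = 1380 h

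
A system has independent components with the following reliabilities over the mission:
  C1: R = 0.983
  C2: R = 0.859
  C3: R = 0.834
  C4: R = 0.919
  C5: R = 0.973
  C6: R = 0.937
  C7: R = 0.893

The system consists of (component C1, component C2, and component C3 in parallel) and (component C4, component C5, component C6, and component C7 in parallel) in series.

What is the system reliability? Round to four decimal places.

0.9996

Parallel (C1, C2, and C3): 1 − (1 − 0.983000)(1 − 0.859000)(1 − 0.834000) = 0.999602
Parallel (C4, C5, C6, and C7): 1 − (1 − 0.919000)(1 − 0.973000)(1 − 0.937000)(1 − 0.893000) = 0.999985
Series ([0.999602] and [0.999985]): 0.999602 × 0.999985 = 0.9996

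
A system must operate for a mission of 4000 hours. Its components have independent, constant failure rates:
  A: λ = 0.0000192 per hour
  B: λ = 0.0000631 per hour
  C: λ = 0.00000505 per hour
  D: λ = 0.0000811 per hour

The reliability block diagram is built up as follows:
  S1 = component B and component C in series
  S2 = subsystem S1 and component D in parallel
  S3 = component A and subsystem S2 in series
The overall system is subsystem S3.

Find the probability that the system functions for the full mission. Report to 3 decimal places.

0.865

R(A) = exp(−0.0000192 × 4000) = 0.92608
R(B) = exp(−0.0000631 × 4000) = 0.77693
R(C) = exp(−0.00000505 × 4000) = 0.98000
R(D) = exp(−0.0000811 × 4000) = 0.72296
Series (B and C): 0.77693 × 0.98000 = 0.76139
Parallel ([0.76139] and D): 1 − (1 − 0.76139)(1 − 0.72296) = 0.93390
Series (A and [0.93390]): 0.92608 × 0.93390 = 0.865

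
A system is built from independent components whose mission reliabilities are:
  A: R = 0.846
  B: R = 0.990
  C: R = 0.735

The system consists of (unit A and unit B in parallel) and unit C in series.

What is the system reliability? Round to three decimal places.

Parallel (A and B): 1 − (1 − 0.84600)(1 − 0.99000) = 0.99846
Series ([0.99846] and C): 0.99846 × 0.73500 = 0.734

0.734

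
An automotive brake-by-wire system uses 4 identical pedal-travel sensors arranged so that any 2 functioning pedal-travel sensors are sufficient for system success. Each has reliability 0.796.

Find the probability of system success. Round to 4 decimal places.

0.9712

R = Σ_{i=2}^{4} C(4,i) p^i (1−p)^{4−i} with p = 0.796
C(4,2)·0.796^2·0.204^2 = 0.158211
C(4,3)·0.796^3·0.204^1 = 0.411556
C(4,4)·0.796^4·0.204^0 = 0.401469
Sum = 0.9712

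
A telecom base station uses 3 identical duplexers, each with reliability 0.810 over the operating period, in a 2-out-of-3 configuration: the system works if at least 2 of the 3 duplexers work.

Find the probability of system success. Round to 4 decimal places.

R = Σ_{i=2}^{3} C(3,i) p^i (1−p)^{3−i} with p = 0.810
C(3,2)·0.810^2·0.190^1 = 0.373977
C(3,3)·0.810^3·0.190^0 = 0.531441
Sum = 0.9054

0.9054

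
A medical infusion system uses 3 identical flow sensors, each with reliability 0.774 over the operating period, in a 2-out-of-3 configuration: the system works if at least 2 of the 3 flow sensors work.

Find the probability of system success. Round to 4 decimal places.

R = Σ_{i=2}^{3} C(3,i) p^i (1−p)^{3−i} with p = 0.774
C(3,2)·0.774^2·0.226^1 = 0.406174
C(3,3)·0.774^3·0.226^0 = 0.463685
Sum = 0.8699

0.8699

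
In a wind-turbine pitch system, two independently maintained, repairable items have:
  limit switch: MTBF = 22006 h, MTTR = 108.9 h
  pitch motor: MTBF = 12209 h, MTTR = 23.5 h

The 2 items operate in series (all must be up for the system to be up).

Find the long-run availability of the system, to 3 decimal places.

0.993

A(limit switch) = MTBF/(MTBF+MTTR) = 22006/(22006+108.9) = 0.995076
A(pitch motor) = MTBF/(MTBF+MTTR) = 12209/(12209+23.5) = 0.998079
Series availability: 0.995076 × 0.998079 = 0.993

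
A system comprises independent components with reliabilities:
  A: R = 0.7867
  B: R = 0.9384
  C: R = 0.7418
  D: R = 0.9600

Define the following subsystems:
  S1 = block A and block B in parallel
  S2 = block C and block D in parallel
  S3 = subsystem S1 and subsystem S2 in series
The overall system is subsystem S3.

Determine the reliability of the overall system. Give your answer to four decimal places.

0.9767

Parallel (A and B): 1 − (1 − 0.786700)(1 − 0.938400) = 0.986861
Parallel (C and D): 1 − (1 − 0.741800)(1 − 0.960000) = 0.989672
Series ([0.986861] and [0.989672]): 0.986861 × 0.989672 = 0.9767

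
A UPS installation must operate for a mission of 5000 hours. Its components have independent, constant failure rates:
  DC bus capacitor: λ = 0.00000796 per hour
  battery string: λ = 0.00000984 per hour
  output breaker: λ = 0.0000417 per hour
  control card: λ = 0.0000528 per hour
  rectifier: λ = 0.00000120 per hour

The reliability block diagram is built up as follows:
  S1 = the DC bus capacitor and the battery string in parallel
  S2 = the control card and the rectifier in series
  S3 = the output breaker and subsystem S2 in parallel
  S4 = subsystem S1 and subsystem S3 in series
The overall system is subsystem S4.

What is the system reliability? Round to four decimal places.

0.9537

R(DC bus capacitor) = exp(−0.00000796 × 5000) = 0.960982
R(battery string) = exp(−0.00000984 × 5000) = 0.951991
R(output breaker) = exp(−0.0000417 × 5000) = 0.811801
R(control card) = exp(−0.0000528 × 5000) = 0.767974
R(rectifier) = exp(−0.00000120 × 5000) = 0.994018
Parallel (DC bus capacitor and battery string): 1 − (1 − 0.960982)(1 − 0.951991) = 0.998127
Series (control card and rectifier): 0.767974 × 0.994018 = 0.763380
Parallel (output breaker and [0.763380]): 1 − (1 − 0.811801)(1 − 0.763380) = 0.955468
Series ([0.998127] and [0.955468]): 0.998127 × 0.955468 = 0.9537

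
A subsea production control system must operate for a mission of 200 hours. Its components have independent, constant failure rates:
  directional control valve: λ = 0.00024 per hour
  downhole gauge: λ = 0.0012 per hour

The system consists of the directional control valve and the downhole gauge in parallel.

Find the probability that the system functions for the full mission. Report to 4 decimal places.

R(directional control valve) = exp(−0.00024 × 200) = 0.953134
R(downhole gauge) = exp(−0.0012 × 200) = 0.786628
Parallel (directional control valve and downhole gauge): 1 − (1 − 0.953134)(1 − 0.786628) = 0.9900

0.9900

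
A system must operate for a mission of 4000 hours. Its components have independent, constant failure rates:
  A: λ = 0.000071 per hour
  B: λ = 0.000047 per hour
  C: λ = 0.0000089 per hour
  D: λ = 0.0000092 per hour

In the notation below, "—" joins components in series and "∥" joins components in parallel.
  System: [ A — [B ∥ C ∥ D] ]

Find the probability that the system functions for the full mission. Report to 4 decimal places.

R(A) = exp(−0.000071 × 4000) = 0.752767
R(B) = exp(−0.000047 × 4000) = 0.828615
R(C) = exp(−0.0000089 × 4000) = 0.965026
R(D) = exp(−0.0000092 × 4000) = 0.963869
Parallel (B, C, and D): 1 − (1 − 0.828615)(1 − 0.965026)(1 − 0.963869) = 0.999783
Series (A and [0.999783]): 0.752767 × 0.999783 = 0.7526

0.7526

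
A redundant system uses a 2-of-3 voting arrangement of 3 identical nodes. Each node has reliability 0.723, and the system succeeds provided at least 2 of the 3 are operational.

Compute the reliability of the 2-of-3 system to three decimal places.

0.812

R = Σ_{i=2}^{3} C(3,i) p^i (1−p)^{3−i} with p = 0.723
C(3,2)·0.723^2·0.277^1 = 0.43439
C(3,3)·0.723^3·0.277^0 = 0.37793
Sum = 0.812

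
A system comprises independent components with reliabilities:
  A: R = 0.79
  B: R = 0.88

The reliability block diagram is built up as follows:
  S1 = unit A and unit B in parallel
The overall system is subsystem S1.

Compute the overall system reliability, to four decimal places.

0.9748

Parallel (A and B): 1 − (1 − 0.790000)(1 − 0.880000) = 0.9748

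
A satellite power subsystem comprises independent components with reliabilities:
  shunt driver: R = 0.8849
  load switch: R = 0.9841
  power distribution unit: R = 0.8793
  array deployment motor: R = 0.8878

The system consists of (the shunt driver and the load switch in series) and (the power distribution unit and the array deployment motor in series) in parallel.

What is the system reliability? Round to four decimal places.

Series (shunt driver and load switch): 0.884900 × 0.984100 = 0.870830
Series (power distribution unit and array deployment motor): 0.879300 × 0.887800 = 0.780643
Parallel ([0.870830] and [0.780643]): 1 − (1 − 0.870830)(1 − 0.780643) = 0.9717

0.9717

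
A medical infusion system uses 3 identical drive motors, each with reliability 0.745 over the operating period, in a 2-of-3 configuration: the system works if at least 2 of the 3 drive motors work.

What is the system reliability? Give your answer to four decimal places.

0.8381

R = Σ_{i=2}^{3} C(3,i) p^i (1−p)^{3−i} with p = 0.745
C(3,2)·0.745^2·0.255^1 = 0.424594
C(3,3)·0.745^3·0.255^0 = 0.413494
Sum = 0.8381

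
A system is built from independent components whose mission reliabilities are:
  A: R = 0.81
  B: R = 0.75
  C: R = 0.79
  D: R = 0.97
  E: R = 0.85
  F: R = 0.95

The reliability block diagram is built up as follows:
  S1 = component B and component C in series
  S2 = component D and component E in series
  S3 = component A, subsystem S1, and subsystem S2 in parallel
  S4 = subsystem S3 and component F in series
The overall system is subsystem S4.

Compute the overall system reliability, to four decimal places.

Series (B and C): 0.750000 × 0.790000 = 0.592500
Series (D and E): 0.970000 × 0.850000 = 0.824500
Parallel (A, [0.592500], and [0.824500]): 1 − (1 − 0.810000)(1 − 0.592500)(1 − 0.824500) = 0.986412
Series ([0.986412] and F): 0.986412 × 0.950000 = 0.9371

0.9371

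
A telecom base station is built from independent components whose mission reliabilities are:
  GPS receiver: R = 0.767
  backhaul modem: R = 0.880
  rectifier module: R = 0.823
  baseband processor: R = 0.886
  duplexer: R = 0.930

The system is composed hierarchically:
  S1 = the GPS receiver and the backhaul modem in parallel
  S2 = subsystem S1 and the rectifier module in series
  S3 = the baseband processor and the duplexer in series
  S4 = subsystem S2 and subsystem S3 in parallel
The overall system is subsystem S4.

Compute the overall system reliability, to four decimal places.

Parallel (GPS receiver and backhaul modem): 1 − (1 − 0.767000)(1 − 0.880000) = 0.972040
Series ([0.972040] and rectifier module): 0.972040 × 0.823000 = 0.799989
Series (baseband processor and duplexer): 0.886000 × 0.930000 = 0.823980
Parallel ([0.799989] and [0.823980]): 1 − (1 − 0.799989)(1 − 0.823980) = 0.9648

0.9648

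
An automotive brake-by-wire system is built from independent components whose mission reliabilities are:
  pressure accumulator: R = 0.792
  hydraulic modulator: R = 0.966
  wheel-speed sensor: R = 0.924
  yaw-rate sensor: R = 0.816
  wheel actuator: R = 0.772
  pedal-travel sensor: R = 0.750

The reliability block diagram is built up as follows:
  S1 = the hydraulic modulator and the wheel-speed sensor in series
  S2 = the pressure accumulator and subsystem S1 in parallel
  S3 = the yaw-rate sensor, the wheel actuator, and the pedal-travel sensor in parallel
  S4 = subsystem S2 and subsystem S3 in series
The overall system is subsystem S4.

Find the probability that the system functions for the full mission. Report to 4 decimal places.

0.9674

Series (hydraulic modulator and wheel-speed sensor): 0.966000 × 0.924000 = 0.892584
Parallel (pressure accumulator and [0.892584]): 1 − (1 − 0.792000)(1 − 0.892584) = 0.977657
Parallel (yaw-rate sensor, wheel actuator, and pedal-travel sensor): 1 − (1 − 0.816000)(1 − 0.772000)(1 − 0.750000) = 0.989512
Series ([0.977657] and [0.989512]): 0.977657 × 0.989512 = 0.9674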